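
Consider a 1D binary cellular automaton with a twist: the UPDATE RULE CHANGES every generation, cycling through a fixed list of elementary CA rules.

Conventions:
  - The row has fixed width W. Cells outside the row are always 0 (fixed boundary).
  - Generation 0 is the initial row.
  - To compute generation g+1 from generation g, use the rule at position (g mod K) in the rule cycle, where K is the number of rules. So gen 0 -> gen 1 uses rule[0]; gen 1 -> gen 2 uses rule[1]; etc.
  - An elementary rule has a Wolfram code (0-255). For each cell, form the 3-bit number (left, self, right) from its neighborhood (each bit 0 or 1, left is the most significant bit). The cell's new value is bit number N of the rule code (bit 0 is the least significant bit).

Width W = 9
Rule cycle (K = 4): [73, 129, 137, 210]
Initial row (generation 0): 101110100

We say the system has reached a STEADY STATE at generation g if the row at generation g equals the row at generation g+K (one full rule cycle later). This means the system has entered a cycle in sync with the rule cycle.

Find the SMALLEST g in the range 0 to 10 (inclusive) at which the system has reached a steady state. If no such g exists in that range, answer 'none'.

Answer: none

Derivation:
Gen 0: 101110100
Gen 1 (rule 73): 001010001
Gen 2 (rule 129): 100000100
Gen 3 (rule 137): 001110001
Gen 4 (rule 210): 010111010
Gen 5 (rule 73): 000101000
Gen 6 (rule 129): 110000011
Gen 7 (rule 137): 100111010
Gen 8 (rule 210): 011011001
Gen 9 (rule 73): 011011000
Gen 10 (rule 129): 000000011
Gen 11 (rule 137): 111111010
Gen 12 (rule 210): 011111001
Gen 13 (rule 73): 010001000
Gen 14 (rule 129): 000100011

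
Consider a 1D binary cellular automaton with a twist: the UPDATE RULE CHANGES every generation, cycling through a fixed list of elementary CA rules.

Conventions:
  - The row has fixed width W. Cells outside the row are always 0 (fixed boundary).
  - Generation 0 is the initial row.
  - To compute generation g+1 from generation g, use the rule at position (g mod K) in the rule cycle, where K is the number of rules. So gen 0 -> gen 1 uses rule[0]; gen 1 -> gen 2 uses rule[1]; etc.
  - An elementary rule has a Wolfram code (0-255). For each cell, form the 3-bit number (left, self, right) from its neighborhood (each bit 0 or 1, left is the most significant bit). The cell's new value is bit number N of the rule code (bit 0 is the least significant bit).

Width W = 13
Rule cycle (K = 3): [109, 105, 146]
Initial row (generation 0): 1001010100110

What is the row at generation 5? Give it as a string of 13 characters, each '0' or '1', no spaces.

Answer: 0110000001000

Derivation:
Gen 0: 1001010100110
Gen 1 (rule 109): 1001111100110
Gen 2 (rule 105): 0001000100110
Gen 3 (rule 146): 0010101011001
Gen 4 (rule 109): 1011111111001
Gen 5 (rule 105): 0110000001000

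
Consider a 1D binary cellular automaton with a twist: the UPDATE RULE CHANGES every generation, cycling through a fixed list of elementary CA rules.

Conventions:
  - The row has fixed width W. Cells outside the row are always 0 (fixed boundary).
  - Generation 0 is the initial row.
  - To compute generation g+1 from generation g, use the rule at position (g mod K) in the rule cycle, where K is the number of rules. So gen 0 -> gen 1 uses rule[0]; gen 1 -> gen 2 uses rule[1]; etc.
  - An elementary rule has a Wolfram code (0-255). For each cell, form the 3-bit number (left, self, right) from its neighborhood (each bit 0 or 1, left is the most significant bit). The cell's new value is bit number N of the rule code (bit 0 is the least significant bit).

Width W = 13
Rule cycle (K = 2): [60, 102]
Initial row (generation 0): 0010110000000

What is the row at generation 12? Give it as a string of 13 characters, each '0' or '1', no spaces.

Answer: 0001101110110

Derivation:
Gen 0: 0010110000000
Gen 1 (rule 60): 0011101000000
Gen 2 (rule 102): 0100111000000
Gen 3 (rule 60): 0110100100000
Gen 4 (rule 102): 1011101100000
Gen 5 (rule 60): 1110011010000
Gen 6 (rule 102): 0010101110000
Gen 7 (rule 60): 0011111001000
Gen 8 (rule 102): 0100001011000
Gen 9 (rule 60): 0110001110100
Gen 10 (rule 102): 1010010011100
Gen 11 (rule 60): 1111011010010
Gen 12 (rule 102): 0001101110110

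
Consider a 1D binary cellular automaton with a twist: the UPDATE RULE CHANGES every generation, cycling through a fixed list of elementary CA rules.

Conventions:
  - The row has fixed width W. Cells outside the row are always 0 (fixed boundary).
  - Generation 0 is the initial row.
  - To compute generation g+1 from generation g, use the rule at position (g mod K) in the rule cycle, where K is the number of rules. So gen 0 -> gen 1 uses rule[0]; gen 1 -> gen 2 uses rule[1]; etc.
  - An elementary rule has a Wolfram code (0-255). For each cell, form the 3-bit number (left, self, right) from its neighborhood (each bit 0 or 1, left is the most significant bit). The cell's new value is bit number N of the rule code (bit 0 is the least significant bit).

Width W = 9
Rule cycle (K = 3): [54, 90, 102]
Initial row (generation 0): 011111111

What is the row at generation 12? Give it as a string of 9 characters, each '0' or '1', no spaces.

Answer: 111011110

Derivation:
Gen 0: 011111111
Gen 1 (rule 54): 100000000
Gen 2 (rule 90): 010000000
Gen 3 (rule 102): 110000000
Gen 4 (rule 54): 001000000
Gen 5 (rule 90): 010100000
Gen 6 (rule 102): 111100000
Gen 7 (rule 54): 000010000
Gen 8 (rule 90): 000101000
Gen 9 (rule 102): 001111000
Gen 10 (rule 54): 010000100
Gen 11 (rule 90): 101001010
Gen 12 (rule 102): 111011110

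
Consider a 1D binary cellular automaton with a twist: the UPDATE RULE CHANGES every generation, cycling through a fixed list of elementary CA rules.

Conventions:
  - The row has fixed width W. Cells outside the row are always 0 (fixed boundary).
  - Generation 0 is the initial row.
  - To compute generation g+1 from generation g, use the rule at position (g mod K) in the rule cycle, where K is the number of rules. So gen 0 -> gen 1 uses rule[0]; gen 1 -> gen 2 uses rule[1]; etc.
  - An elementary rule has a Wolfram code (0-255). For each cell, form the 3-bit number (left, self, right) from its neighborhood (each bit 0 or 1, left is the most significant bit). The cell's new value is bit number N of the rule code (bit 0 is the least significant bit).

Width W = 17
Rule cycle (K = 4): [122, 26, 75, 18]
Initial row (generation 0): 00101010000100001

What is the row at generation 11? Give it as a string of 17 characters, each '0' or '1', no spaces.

Answer: 11101100111110110

Derivation:
Gen 0: 00101010000100001
Gen 1 (rule 122): 01010101001010010
Gen 2 (rule 26): 10000000110001101
Gen 3 (rule 75): 00111111110111100
Gen 4 (rule 18): 01000000000000010
Gen 5 (rule 122): 10100000000000101
Gen 6 (rule 26): 00010000000001000
Gen 7 (rule 75): 11100111111110011
Gen 8 (rule 18): 00011000000001100
Gen 9 (rule 122): 00111100000011110
Gen 10 (rule 26): 01100010000110001
Gen 11 (rule 75): 11101100111110110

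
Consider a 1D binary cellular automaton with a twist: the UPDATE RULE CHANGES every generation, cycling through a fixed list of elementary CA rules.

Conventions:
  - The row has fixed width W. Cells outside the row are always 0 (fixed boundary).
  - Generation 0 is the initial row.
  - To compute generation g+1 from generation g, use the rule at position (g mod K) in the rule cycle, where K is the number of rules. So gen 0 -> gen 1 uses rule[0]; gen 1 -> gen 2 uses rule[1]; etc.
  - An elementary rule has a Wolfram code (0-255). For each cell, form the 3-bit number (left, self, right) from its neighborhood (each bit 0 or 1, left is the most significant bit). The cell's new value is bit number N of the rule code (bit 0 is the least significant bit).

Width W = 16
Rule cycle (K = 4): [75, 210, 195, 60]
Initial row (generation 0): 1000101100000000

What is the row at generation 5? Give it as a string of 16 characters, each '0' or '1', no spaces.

Answer: 1101000011010111

Derivation:
Gen 0: 1000101100000000
Gen 1 (rule 75): 0011001101111111
Gen 2 (rule 210): 0101110100111111
Gen 3 (rule 195): 1000110001011111
Gen 4 (rule 60): 1100101001110000
Gen 5 (rule 75): 1101000011010111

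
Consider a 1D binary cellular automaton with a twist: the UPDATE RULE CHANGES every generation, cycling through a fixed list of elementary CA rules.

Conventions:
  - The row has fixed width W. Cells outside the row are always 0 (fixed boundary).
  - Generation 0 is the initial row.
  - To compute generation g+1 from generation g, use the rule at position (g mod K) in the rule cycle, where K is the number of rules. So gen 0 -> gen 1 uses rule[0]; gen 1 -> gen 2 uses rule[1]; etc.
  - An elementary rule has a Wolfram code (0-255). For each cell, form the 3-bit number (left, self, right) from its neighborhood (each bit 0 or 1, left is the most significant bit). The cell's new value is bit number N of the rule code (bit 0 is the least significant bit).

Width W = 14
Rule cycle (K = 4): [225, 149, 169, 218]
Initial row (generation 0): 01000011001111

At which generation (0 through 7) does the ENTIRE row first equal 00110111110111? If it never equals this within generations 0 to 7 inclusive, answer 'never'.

Gen 0: 01000011001111
Gen 1 (rule 225): 00011001000111
Gen 2 (rule 149): 11000101110010
Gen 3 (rule 169): 10010011100000
Gen 4 (rule 218): 01101111110000
Gen 5 (rule 225): 00110111110111
Gen 6 (rule 149): 10000011100010
Gen 7 (rule 169): 00111011001000

Answer: 5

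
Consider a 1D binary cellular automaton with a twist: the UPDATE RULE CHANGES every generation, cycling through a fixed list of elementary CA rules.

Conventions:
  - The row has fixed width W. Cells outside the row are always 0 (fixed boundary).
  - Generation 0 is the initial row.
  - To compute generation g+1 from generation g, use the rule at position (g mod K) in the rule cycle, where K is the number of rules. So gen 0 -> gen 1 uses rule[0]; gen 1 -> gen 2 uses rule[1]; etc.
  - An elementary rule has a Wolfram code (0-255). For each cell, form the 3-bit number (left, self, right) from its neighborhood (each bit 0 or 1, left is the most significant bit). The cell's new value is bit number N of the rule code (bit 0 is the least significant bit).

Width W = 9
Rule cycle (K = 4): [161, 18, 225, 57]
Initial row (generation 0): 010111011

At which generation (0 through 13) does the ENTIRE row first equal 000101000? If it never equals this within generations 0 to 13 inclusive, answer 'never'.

Gen 0: 010111011
Gen 1 (rule 161): 001010100
Gen 2 (rule 18): 010000010
Gen 3 (rule 225): 000111000
Gen 4 (rule 57): 110100111
Gen 5 (rule 161): 001000010
Gen 6 (rule 18): 010100101
Gen 7 (rule 225): 001000010
Gen 8 (rule 57): 100111001
Gen 9 (rule 161): 000010000
Gen 10 (rule 18): 000101000
Gen 11 (rule 225): 110010011
Gen 12 (rule 57): 101001010
Gen 13 (rule 161): 010000100

Answer: 10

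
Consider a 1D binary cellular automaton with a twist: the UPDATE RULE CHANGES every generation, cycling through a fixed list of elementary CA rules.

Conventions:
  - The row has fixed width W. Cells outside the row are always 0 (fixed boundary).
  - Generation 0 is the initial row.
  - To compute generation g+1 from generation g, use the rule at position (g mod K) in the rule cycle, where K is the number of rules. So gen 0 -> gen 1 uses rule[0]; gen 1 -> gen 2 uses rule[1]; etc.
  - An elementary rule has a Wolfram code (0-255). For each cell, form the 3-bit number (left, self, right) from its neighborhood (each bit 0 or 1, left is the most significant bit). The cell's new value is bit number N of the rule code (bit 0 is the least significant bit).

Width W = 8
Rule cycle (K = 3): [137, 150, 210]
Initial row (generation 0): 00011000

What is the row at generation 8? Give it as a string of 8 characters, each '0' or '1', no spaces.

Gen 0: 00011000
Gen 1 (rule 137): 11010011
Gen 2 (rule 150): 00011100
Gen 3 (rule 210): 00101110
Gen 4 (rule 137): 10001100
Gen 5 (rule 150): 11010010
Gen 6 (rule 210): 01001101
Gen 7 (rule 137): 00001000
Gen 8 (rule 150): 00011100

Answer: 00011100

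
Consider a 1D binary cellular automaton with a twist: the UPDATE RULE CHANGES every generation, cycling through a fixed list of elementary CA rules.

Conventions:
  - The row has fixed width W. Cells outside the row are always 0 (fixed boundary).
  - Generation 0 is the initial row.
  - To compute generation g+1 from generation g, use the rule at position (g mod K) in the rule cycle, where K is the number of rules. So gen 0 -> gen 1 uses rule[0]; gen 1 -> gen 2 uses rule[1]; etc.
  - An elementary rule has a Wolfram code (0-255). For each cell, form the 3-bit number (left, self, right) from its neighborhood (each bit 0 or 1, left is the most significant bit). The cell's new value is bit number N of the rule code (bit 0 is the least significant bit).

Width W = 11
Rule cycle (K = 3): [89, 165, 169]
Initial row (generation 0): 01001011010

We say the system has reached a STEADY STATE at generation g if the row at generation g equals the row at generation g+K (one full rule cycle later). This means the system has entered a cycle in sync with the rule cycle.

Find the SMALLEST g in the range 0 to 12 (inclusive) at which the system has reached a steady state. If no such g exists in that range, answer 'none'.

Gen 0: 01001011010
Gen 1 (rule 89): 00100011001
Gen 2 (rule 165): 10101000001
Gen 3 (rule 169): 01010011100
Gen 4 (rule 89): 00001010111
Gen 5 (rule 165): 11101111010
Gen 6 (rule 169): 11011110100
Gen 7 (rule 89): 11010010011
Gen 8 (rule 165): 00110010000
Gen 9 (rule 169): 10100000111
Gen 10 (rule 89): 00011110101
Gen 11 (rule 165): 11001101111
Gen 12 (rule 169): 10001011110
Gen 13 (rule 89): 01100010011
Gen 14 (rule 165): 00001010000
Gen 15 (rule 169): 11100100111

Answer: none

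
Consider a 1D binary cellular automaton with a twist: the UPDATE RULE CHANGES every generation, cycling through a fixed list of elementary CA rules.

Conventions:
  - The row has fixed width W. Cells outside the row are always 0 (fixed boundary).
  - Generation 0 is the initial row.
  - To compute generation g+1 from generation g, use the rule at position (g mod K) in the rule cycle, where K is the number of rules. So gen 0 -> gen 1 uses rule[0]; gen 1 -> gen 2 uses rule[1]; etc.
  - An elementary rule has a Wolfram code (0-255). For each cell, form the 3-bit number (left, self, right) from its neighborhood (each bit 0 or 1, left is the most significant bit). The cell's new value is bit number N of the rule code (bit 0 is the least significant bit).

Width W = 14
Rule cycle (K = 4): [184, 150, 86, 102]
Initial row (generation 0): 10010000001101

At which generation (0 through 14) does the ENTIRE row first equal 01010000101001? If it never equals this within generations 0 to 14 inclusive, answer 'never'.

Answer: 11

Derivation:
Gen 0: 10010000001101
Gen 1 (rule 184): 01001000001010
Gen 2 (rule 150): 11111100011011
Gen 3 (rule 86): 00000110101001
Gen 4 (rule 102): 00001011111011
Gen 5 (rule 184): 00000111110110
Gen 6 (rule 150): 00001011100001
Gen 7 (rule 86): 00011000110011
Gen 8 (rule 102): 00101001010101
Gen 9 (rule 184): 00010100101010
Gen 10 (rule 150): 00110111101011
Gen 11 (rule 86): 01010000101001
Gen 12 (rule 102): 11110001111011
Gen 13 (rule 184): 11101001110110
Gen 14 (rule 150): 01001110100001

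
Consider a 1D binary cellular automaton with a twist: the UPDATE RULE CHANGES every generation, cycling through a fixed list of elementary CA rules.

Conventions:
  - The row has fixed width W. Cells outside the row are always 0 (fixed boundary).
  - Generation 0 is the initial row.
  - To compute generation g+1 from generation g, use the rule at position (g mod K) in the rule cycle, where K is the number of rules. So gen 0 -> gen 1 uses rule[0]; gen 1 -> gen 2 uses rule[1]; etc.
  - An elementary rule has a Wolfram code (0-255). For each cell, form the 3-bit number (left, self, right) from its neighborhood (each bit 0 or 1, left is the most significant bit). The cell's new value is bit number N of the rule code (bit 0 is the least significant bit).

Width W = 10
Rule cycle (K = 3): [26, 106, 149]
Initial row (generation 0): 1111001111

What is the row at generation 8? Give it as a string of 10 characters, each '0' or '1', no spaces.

Gen 0: 1111001111
Gen 1 (rule 26): 1000111000
Gen 2 (rule 106): 0001101000
Gen 3 (rule 149): 1100001111
Gen 4 (rule 26): 1010011000
Gen 5 (rule 106): 0100111000
Gen 6 (rule 149): 0110010111
Gen 7 (rule 26): 1101100100
Gen 8 (rule 106): 1111101000

Answer: 1111101000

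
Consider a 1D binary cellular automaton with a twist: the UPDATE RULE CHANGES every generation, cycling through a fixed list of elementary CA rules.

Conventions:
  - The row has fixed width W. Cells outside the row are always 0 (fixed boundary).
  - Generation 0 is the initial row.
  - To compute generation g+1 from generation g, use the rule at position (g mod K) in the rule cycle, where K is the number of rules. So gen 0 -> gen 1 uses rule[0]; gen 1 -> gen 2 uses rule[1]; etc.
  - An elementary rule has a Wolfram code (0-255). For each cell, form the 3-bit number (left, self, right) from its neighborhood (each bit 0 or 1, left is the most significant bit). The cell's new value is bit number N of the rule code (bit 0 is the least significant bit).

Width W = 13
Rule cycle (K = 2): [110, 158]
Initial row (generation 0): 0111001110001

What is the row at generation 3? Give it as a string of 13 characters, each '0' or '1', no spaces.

Answer: 1011110110010

Derivation:
Gen 0: 0111001110001
Gen 1 (rule 110): 1101011010011
Gen 2 (rule 158): 1001010011110
Gen 3 (rule 110): 1011110110010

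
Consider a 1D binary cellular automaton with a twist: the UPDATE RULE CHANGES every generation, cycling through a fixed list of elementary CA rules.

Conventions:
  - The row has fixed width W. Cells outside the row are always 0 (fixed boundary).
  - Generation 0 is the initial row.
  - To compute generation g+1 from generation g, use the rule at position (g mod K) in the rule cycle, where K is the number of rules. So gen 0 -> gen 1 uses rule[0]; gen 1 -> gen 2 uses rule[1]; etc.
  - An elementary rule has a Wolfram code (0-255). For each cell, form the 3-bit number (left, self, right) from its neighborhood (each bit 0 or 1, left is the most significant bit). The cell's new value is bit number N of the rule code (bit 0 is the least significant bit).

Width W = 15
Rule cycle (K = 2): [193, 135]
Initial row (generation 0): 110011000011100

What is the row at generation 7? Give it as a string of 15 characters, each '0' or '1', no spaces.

Gen 0: 110011000011100
Gen 1 (rule 193): 010001011001101
Gen 2 (rule 135): 110111000010001
Gen 3 (rule 193): 010011011000100
Gen 4 (rule 135): 110100000011101
Gen 5 (rule 193): 010001111001100
Gen 6 (rule 135): 110110110010001
Gen 7 (rule 193): 010010010000100

Answer: 010010010000100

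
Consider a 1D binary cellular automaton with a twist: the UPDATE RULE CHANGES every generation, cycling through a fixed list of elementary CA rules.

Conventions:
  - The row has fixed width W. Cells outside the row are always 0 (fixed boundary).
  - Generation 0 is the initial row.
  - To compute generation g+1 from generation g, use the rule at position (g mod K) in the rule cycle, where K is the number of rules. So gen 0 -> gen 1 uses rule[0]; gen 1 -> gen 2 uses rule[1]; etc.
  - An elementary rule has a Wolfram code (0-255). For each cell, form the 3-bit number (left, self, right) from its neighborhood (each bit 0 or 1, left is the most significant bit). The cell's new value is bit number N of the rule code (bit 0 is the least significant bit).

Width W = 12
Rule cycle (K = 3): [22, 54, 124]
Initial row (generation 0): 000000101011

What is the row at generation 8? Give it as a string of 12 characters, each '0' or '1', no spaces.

Gen 0: 000000101011
Gen 1 (rule 22): 000001101000
Gen 2 (rule 54): 000010011100
Gen 3 (rule 124): 000011010110
Gen 4 (rule 22): 000100010001
Gen 5 (rule 54): 001110111011
Gen 6 (rule 124): 001011101111
Gen 7 (rule 22): 011000000000
Gen 8 (rule 54): 100100000000

Answer: 100100000000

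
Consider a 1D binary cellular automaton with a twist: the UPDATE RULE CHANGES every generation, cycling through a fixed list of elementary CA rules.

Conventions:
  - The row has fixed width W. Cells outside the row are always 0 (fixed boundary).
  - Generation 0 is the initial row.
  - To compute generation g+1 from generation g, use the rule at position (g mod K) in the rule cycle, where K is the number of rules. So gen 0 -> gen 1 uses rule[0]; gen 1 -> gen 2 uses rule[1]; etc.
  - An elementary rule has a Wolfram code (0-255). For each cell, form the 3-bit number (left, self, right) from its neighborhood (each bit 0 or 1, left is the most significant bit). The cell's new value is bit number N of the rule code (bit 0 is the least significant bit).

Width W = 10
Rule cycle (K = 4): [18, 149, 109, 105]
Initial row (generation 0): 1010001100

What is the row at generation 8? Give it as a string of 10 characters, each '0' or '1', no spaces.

Answer: 0001101001

Derivation:
Gen 0: 1010001100
Gen 1 (rule 18): 0001010010
Gen 2 (rule 149): 1101011011
Gen 3 (rule 109): 1111111111
Gen 4 (rule 105): 1000000001
Gen 5 (rule 18): 0100000010
Gen 6 (rule 149): 0111111011
Gen 7 (rule 109): 0100001111
Gen 8 (rule 105): 0001101001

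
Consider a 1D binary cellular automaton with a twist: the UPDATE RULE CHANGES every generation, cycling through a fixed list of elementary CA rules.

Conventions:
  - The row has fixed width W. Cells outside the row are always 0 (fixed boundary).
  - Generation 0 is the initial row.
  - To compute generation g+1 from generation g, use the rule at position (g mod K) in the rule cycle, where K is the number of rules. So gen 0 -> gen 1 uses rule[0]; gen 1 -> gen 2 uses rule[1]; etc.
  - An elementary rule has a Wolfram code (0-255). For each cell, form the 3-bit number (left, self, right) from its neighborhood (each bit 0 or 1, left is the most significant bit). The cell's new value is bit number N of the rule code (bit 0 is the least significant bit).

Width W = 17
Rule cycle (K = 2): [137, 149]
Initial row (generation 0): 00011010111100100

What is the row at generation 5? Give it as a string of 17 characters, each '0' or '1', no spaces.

Gen 0: 00011010111100100
Gen 1 (rule 137): 11010000111000001
Gen 2 (rule 149): 00011110010111101
Gen 3 (rule 137): 11011100000111000
Gen 4 (rule 149): 00001011110010111
Gen 5 (rule 137): 11100011100000110

Answer: 11100011100000110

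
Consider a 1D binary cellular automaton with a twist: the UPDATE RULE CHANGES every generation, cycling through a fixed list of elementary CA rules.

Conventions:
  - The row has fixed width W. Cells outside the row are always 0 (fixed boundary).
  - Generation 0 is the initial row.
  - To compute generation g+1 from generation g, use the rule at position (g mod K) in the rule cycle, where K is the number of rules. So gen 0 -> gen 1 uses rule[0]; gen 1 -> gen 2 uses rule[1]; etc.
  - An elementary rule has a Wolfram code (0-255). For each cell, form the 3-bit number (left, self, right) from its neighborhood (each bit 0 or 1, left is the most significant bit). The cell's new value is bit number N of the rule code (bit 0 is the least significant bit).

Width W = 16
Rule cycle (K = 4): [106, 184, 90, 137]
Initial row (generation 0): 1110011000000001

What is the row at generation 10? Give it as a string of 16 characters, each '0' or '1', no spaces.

Answer: 0100000101010100

Derivation:
Gen 0: 1110011000000001
Gen 1 (rule 106): 1010111000000010
Gen 2 (rule 184): 0101110100000001
Gen 3 (rule 90): 1001010010000010
Gen 4 (rule 137): 0000000000111000
Gen 5 (rule 106): 0000000001101000
Gen 6 (rule 184): 0000000001010100
Gen 7 (rule 90): 0000000010000010
Gen 8 (rule 137): 1111111000111000
Gen 9 (rule 106): 1000001001101000
Gen 10 (rule 184): 0100000101010100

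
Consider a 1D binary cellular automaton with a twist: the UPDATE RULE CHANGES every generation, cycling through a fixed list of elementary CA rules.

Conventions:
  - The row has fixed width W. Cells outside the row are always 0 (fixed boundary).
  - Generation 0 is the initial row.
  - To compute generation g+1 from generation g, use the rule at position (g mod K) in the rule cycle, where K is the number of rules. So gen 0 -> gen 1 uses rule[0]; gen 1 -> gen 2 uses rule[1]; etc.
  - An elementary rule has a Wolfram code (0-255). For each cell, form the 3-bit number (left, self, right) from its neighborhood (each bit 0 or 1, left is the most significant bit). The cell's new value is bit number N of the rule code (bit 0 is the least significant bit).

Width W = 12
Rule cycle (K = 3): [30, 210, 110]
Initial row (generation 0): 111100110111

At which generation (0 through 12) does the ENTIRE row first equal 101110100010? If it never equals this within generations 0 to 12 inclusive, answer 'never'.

Answer: 11

Derivation:
Gen 0: 111100110111
Gen 1 (rule 30): 100011100100
Gen 2 (rule 210): 010101111010
Gen 3 (rule 110): 111111001110
Gen 4 (rule 30): 100000111001
Gen 5 (rule 210): 010001011110
Gen 6 (rule 110): 110011110010
Gen 7 (rule 30): 101110001111
Gen 8 (rule 210): 000111010111
Gen 9 (rule 110): 001101111101
Gen 10 (rule 30): 011001000001
Gen 11 (rule 210): 101110100010
Gen 12 (rule 110): 111011100110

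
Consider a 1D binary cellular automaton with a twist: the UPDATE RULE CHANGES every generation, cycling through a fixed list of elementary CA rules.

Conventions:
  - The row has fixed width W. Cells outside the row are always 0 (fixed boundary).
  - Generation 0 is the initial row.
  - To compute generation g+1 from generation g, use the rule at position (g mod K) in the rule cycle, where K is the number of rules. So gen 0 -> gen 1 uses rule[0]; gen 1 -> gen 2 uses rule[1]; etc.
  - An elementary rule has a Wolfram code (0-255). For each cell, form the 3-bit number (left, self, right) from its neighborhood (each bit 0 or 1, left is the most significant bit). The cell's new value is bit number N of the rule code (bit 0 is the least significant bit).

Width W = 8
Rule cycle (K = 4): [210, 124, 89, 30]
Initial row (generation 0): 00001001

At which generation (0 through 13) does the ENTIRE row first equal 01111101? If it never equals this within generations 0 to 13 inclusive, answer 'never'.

Gen 0: 00001001
Gen 1 (rule 210): 00010110
Gen 2 (rule 124): 00011111
Gen 3 (rule 89): 11010001
Gen 4 (rule 30): 10011011
Gen 5 (rule 210): 01101001
Gen 6 (rule 124): 01111101
Gen 7 (rule 89): 01000100
Gen 8 (rule 30): 11101110
Gen 9 (rule 210): 01100111
Gen 10 (rule 124): 01110101
Gen 11 (rule 89): 01010000
Gen 12 (rule 30): 11011000
Gen 13 (rule 210): 01001100

Answer: 6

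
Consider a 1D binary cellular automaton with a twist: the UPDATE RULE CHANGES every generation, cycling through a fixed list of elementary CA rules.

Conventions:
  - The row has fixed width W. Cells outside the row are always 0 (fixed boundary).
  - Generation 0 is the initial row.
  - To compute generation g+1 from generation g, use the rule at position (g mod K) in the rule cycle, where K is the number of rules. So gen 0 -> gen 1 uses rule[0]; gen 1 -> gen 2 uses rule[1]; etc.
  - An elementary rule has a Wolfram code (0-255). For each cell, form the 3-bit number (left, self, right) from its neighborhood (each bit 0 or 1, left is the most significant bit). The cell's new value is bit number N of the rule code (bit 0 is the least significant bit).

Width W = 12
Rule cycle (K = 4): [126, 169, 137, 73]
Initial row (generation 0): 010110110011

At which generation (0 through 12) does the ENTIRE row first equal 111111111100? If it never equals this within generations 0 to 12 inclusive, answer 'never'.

Gen 0: 010110110011
Gen 1 (rule 126): 111111111111
Gen 2 (rule 169): 111111111110
Gen 3 (rule 137): 111111111100
Gen 4 (rule 73): 100000000101
Gen 5 (rule 126): 110000001111
Gen 6 (rule 169): 100111101110
Gen 7 (rule 137): 000111001100
Gen 8 (rule 73): 110101001101
Gen 9 (rule 126): 111111111111
Gen 10 (rule 169): 111111111110
Gen 11 (rule 137): 111111111100
Gen 12 (rule 73): 100000000101

Answer: 3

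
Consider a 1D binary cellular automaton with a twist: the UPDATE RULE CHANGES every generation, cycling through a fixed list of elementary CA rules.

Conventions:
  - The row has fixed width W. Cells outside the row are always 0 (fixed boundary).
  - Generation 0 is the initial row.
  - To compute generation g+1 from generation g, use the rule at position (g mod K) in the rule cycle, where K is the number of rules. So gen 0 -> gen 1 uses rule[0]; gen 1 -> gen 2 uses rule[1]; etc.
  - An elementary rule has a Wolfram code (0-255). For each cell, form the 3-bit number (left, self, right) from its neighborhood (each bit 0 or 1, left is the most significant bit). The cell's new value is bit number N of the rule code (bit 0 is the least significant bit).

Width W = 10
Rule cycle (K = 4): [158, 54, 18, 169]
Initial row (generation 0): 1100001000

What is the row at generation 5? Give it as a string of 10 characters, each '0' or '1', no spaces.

Answer: 1110111011

Derivation:
Gen 0: 1100001000
Gen 1 (rule 158): 1010011100
Gen 2 (rule 54): 1111100010
Gen 3 (rule 18): 0000010101
Gen 4 (rule 169): 1111001010
Gen 5 (rule 158): 1110111011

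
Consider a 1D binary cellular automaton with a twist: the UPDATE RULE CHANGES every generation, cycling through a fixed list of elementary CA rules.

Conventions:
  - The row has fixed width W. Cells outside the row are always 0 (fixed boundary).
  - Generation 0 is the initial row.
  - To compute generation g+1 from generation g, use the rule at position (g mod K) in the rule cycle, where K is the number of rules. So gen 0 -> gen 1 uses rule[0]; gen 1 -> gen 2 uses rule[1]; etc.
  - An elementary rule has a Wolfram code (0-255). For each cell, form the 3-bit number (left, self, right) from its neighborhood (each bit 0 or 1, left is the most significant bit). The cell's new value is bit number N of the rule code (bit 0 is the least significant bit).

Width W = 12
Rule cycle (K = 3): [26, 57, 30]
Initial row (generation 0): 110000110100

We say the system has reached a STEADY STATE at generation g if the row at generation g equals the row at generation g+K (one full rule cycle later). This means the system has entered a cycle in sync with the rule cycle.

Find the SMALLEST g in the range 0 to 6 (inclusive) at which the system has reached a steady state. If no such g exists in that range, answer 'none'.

Gen 0: 110000110100
Gen 1 (rule 26): 101001100010
Gen 2 (rule 57): 010101011001
Gen 3 (rule 30): 110101010111
Gen 4 (rule 26): 100000000100
Gen 5 (rule 57): 011111110011
Gen 6 (rule 30): 110000001110
Gen 7 (rule 26): 101000011001
Gen 8 (rule 57): 010111010100
Gen 9 (rule 30): 110100010110

Answer: none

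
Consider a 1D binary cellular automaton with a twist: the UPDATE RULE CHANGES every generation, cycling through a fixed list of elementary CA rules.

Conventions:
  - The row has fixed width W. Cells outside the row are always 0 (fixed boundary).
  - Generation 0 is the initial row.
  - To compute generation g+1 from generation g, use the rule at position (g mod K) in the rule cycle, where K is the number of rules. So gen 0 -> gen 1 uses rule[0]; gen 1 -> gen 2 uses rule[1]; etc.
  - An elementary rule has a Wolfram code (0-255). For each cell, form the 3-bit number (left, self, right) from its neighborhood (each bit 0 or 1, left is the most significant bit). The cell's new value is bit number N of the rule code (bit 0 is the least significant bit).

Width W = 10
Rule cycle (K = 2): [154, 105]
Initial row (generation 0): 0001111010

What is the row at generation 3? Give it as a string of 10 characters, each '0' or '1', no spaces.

Gen 0: 0001111010
Gen 1 (rule 154): 0011110001
Gen 2 (rule 105): 1010010100
Gen 3 (rule 154): 0001100010

Answer: 0001100010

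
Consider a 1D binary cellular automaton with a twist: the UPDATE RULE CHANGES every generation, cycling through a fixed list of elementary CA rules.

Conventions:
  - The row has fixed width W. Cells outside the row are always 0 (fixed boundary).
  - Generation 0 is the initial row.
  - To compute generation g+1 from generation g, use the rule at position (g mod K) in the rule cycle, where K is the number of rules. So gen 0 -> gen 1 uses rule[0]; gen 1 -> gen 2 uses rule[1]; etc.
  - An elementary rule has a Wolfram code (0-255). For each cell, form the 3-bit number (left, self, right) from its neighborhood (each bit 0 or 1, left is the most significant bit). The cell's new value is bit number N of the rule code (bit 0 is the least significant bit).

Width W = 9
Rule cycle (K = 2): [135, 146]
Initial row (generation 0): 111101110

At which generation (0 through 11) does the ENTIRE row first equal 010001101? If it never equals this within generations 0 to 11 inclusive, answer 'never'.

Gen 0: 111101110
Gen 1 (rule 135): 011000100
Gen 2 (rule 146): 100101010
Gen 3 (rule 135): 101101010
Gen 4 (rule 146): 000000001
Gen 5 (rule 135): 111111111
Gen 6 (rule 146): 011111110
Gen 7 (rule 135): 101111100
Gen 8 (rule 146): 000111010
Gen 9 (rule 135): 111010010
Gen 10 (rule 146): 010001101
Gen 11 (rule 135): 110110001

Answer: 10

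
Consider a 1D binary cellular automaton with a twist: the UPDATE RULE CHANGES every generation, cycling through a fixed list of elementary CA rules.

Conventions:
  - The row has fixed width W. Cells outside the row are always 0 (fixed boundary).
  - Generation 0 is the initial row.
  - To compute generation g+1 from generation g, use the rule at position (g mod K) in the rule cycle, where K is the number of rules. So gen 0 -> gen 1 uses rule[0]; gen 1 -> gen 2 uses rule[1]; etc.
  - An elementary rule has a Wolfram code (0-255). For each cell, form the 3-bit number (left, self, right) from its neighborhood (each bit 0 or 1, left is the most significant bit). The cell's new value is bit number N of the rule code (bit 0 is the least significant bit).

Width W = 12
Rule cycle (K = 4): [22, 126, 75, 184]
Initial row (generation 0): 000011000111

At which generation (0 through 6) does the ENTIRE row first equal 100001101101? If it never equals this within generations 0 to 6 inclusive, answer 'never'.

Gen 0: 000011000111
Gen 1 (rule 22): 000100101000
Gen 2 (rule 126): 001111111100
Gen 3 (rule 75): 111000000101
Gen 4 (rule 184): 110100000010
Gen 5 (rule 22): 000110000111
Gen 6 (rule 126): 001111001101

Answer: never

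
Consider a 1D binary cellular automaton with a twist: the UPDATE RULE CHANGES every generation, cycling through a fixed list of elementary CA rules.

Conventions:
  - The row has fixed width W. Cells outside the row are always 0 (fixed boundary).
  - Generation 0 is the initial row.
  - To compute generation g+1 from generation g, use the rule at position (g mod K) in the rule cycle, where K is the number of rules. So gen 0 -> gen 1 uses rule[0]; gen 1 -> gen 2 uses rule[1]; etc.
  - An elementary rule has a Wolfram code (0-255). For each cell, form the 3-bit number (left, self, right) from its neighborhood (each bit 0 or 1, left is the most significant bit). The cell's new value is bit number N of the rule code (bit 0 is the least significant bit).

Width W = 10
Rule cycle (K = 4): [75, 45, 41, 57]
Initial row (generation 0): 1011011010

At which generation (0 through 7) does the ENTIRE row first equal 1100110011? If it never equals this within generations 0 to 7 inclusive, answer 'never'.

Gen 0: 1011011010
Gen 1 (rule 75): 0011011000
Gen 2 (rule 45): 1010110011
Gen 3 (rule 41): 0101100010
Gen 4 (rule 57): 0011011001
Gen 5 (rule 75): 1111011010
Gen 6 (rule 45): 1000110110
Gen 7 (rule 41): 0010101100

Answer: never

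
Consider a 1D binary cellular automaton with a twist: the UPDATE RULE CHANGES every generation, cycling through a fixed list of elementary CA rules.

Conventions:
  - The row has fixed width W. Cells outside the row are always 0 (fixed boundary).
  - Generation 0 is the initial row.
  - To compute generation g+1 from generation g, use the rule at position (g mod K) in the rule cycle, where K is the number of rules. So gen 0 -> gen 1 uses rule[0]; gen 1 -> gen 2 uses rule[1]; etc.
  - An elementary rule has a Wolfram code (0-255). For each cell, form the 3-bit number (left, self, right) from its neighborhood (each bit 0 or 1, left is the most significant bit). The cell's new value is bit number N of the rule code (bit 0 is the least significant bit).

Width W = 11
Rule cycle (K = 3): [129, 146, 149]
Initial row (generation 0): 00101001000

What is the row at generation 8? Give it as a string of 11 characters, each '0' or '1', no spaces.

Gen 0: 00101001000
Gen 1 (rule 129): 10000000011
Gen 2 (rule 146): 01000000100
Gen 3 (rule 149): 01111110111
Gen 4 (rule 129): 00111100010
Gen 5 (rule 146): 01011010101
Gen 6 (rule 149): 01000010101
Gen 7 (rule 129): 00011000000
Gen 8 (rule 146): 00100100000

Answer: 00100100000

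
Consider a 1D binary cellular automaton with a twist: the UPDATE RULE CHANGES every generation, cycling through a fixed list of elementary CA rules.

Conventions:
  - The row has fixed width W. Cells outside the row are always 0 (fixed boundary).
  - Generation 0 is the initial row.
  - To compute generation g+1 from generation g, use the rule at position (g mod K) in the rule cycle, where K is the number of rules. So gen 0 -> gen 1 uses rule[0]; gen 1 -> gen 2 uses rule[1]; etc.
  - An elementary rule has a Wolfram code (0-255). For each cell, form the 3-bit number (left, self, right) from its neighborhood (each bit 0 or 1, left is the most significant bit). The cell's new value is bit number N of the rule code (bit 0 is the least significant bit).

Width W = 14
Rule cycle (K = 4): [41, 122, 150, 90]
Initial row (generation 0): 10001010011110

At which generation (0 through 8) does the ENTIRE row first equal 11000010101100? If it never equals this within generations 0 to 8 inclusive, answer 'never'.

Gen 0: 10001010011110
Gen 1 (rule 41): 00100100010000
Gen 2 (rule 122): 01011010101000
Gen 3 (rule 150): 11000010101100
Gen 4 (rule 90): 11100100001110
Gen 5 (rule 41): 10000001101000
Gen 6 (rule 122): 01000011110100
Gen 7 (rule 150): 11100101100110
Gen 8 (rule 90): 10111001111111

Answer: 3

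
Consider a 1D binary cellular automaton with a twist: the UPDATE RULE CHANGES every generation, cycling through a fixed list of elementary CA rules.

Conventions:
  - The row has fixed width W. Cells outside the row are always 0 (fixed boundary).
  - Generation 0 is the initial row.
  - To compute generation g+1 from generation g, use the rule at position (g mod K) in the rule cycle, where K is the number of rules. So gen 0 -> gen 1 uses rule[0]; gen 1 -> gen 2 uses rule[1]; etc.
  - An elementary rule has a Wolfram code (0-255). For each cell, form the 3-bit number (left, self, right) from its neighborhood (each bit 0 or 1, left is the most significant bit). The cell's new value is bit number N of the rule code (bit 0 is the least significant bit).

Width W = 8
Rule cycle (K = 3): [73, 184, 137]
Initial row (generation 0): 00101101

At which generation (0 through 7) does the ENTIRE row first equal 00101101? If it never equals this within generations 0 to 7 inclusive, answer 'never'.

Answer: 0

Derivation:
Gen 0: 00101101
Gen 1 (rule 73): 10001100
Gen 2 (rule 184): 01001010
Gen 3 (rule 137): 00000000
Gen 4 (rule 73): 11111111
Gen 5 (rule 184): 11111110
Gen 6 (rule 137): 11111100
Gen 7 (rule 73): 10000101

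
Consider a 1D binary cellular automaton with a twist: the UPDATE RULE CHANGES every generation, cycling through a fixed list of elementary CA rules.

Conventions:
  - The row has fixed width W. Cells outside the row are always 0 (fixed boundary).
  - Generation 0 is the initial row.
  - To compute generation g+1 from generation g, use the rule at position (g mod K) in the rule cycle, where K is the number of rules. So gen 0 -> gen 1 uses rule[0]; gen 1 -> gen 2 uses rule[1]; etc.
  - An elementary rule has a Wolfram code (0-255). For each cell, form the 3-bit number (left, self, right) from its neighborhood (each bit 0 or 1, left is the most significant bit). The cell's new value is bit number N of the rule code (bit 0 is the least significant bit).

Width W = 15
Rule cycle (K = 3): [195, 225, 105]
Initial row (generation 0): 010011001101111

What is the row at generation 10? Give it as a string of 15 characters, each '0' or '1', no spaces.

Gen 0: 010011001101111
Gen 1 (rule 195): 100101010100111
Gen 2 (rule 225): 000010101000011
Gen 3 (rule 105): 111001010011011
Gen 4 (rule 195): 011010000101001
Gen 5 (rule 225): 001100110010000
Gen 6 (rule 105): 101100110000111
Gen 7 (rule 195): 000101010111011
Gen 8 (rule 225): 110010101011101
Gen 9 (rule 105): 110001010110110
Gen 10 (rule 195): 010110000010010

Answer: 010110000010010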